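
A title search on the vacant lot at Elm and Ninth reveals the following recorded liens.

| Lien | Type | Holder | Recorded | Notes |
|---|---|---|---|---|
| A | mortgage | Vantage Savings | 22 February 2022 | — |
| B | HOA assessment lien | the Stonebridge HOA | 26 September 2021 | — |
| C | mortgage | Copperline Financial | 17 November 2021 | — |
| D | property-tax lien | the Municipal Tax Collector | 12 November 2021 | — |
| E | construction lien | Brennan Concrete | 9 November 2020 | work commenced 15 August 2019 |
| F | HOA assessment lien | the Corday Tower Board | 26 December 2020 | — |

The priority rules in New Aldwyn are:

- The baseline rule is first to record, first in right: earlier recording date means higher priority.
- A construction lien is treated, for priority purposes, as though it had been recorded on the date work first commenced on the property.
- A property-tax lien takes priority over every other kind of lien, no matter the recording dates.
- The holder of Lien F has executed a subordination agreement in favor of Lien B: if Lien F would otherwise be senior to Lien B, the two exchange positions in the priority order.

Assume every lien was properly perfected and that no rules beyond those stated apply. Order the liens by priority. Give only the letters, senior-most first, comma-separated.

D, E, B, F, C, A

First, effective dates: E's effective date is 15 August 2019, when work began.
D is a property-tax lien, so it outranks all other liens regardless of date.
Ordering the rest by effective date: E (15 August 2019), F (26 December 2020), B (26 September 2021), C (17 November 2021), A (22 February 2022).
Because F would otherwise rank above B, the subordination swaps them.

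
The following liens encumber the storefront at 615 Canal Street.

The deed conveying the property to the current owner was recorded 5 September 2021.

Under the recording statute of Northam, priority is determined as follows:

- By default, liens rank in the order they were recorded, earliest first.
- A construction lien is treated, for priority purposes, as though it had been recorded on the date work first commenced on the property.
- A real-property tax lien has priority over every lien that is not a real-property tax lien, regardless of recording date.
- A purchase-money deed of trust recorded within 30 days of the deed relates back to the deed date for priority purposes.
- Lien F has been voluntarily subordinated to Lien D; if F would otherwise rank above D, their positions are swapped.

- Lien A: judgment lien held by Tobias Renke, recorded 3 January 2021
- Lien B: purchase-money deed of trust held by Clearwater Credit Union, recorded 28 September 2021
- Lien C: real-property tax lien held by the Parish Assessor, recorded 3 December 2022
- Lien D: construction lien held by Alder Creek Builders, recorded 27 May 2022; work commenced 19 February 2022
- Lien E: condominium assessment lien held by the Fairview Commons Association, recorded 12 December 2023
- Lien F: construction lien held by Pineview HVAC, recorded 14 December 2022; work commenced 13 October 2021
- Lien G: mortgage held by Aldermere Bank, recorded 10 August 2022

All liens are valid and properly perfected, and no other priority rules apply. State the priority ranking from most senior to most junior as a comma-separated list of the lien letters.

C, A, B, D, F, G, E

First, effective dates: B's effective date is the deed date, 5 September 2021; D's effective date is 19 February 2022, when work began; F relates back to 13 October 2021 (work commenced).
C, as a real-property tax lien, has superpriority and ranks first.
Remaining liens by effective date: A (3 January 2021), B (5 September 2021), F (13 October 2021), D (19 February 2022), G (10 August 2022), E (12 December 2023).
Because F would otherwise rank above D, the subordination swaps them.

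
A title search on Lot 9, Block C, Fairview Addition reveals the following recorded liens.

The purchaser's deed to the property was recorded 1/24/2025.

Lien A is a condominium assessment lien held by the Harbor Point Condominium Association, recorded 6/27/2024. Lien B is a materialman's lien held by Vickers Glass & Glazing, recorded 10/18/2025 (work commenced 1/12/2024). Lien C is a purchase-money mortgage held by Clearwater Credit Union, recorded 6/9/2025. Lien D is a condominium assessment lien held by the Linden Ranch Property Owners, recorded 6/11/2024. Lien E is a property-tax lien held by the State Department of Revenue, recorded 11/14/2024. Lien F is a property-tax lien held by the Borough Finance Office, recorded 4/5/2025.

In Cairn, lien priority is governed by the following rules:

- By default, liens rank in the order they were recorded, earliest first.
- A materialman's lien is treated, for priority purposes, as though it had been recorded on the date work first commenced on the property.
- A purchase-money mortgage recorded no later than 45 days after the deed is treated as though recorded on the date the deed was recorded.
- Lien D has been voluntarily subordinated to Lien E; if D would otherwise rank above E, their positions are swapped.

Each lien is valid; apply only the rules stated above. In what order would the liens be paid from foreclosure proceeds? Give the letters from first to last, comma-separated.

Effective dates: B relates back to 1/12/2024 (work commenced); C was recorded 136 days after the deed, outside the 45-day window, so it keeps its recording date.
By effective date: B (1/12/2024), D (6/11/2024), A (6/27/2024), E (11/14/2024), F (4/5/2025), C (6/9/2025).
D is senior to E before the subordination, so the two trade places.

B, E, A, D, F, C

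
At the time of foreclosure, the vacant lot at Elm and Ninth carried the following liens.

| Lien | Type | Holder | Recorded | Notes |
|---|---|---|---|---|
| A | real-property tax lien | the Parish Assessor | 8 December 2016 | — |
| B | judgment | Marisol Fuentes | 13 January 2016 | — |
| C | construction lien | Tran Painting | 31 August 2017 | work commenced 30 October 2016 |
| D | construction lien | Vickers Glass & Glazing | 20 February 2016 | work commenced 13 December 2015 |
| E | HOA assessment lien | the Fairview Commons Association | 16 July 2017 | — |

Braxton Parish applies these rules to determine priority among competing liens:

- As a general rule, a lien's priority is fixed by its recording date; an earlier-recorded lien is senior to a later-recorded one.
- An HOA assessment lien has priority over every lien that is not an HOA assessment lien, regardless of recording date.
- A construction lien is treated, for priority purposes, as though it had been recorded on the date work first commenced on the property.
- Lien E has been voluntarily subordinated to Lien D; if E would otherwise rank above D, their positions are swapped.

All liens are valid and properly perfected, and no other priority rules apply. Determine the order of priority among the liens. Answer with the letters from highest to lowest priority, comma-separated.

D, E, B, C, A

First, effective dates: C is treated as recorded 30 October 2016, the work-commencement date; D's effective date is 13 December 2015, when work began.
As an HOA assessment lien, E is senior to every other lien.
The other liens, earliest effective date first: D (13 December 2015), B (13 January 2016), C (30 October 2016), A (8 December 2016).
E would otherwise be senior to D, so under the subordination agreement E and D exchange positions.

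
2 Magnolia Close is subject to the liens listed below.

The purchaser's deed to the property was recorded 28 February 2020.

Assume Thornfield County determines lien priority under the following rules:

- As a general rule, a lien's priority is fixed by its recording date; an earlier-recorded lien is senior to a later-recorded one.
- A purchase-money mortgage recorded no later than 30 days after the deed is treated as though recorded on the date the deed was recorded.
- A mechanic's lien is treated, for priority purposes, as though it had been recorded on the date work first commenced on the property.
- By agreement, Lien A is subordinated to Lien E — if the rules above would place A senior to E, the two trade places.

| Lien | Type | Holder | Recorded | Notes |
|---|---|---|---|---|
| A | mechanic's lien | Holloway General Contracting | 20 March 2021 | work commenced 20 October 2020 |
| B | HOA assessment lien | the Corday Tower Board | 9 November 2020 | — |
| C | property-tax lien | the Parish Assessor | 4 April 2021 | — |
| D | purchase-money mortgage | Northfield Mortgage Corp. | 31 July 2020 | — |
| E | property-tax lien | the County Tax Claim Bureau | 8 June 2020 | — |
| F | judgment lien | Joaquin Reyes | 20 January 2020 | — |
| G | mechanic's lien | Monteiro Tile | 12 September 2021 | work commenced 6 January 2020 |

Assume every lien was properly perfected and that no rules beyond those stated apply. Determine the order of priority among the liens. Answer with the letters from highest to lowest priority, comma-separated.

G, F, E, D, A, B, C

Adjusting effective dates: A relates back to 20 October 2020 (work commenced); D missed the 30-day window (154 days after the deed), so its recording date stands; G's effective date is 6 January 2020, when work began.
By effective date: G (6 January 2020), F (20 January 2020), E (8 June 2020), D (31 July 2020), A (20 October 2020), B (9 November 2020), C (4 April 2021).
A already ranks below E; the subordination has no effect.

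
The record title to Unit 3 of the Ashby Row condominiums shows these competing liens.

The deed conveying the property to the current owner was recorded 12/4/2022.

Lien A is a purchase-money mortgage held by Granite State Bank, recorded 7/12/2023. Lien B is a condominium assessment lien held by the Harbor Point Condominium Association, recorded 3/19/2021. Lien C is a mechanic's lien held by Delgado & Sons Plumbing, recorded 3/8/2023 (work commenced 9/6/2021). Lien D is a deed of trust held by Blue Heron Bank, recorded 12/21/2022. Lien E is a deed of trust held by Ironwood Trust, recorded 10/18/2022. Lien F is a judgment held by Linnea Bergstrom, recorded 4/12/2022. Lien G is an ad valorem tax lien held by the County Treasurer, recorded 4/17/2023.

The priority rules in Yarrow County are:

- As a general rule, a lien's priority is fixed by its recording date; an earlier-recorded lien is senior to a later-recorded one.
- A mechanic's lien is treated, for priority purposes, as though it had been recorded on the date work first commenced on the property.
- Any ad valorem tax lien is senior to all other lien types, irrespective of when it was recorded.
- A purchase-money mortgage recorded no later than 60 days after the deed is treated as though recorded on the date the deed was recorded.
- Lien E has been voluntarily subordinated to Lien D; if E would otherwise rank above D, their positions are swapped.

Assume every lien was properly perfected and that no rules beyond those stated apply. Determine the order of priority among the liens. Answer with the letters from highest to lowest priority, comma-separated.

G, B, C, F, D, E, A

Effective dates after the stated exceptions: A was recorded 220 days after the deed, outside the 60-day window, so it keeps its recording date; C is treated as recorded 9/6/2021, the work-commencement date.
G, as an ad valorem tax lien, has superpriority and ranks first.
Ordering the rest by effective date: B (3/19/2021), C (9/6/2021), F (4/12/2022), E (10/18/2022), D (12/21/2022), A (7/12/2023).
E is senior to D before the subordination, so the two trade places.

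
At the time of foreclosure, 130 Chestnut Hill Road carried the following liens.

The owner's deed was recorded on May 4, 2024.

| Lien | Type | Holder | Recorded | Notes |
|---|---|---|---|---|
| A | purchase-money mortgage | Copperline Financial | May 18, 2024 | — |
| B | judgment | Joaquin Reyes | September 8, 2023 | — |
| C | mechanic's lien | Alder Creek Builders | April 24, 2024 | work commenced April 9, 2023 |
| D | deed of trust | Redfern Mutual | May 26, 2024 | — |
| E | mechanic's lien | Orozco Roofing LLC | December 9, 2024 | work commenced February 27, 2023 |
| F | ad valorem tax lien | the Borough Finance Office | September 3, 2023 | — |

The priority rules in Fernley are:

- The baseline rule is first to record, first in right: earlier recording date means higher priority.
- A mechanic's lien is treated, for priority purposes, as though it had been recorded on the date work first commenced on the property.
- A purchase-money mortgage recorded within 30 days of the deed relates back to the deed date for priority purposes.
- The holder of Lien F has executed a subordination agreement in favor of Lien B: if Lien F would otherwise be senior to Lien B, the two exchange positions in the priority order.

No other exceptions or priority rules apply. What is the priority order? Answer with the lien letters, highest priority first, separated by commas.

Effective dates after the stated exceptions: A's effective date is the deed date, May 4, 2024; C's effective date is April 9, 2023, when work began; E is treated as recorded February 27, 2023, the work-commencement date.
Ordering by effective date: E (February 27, 2023), C (April 9, 2023), F (September 3, 2023), B (September 8, 2023), A (May 4, 2024), D (May 26, 2024).
Because F would otherwise rank above B, the subordination swaps them.

E, C, B, F, A, D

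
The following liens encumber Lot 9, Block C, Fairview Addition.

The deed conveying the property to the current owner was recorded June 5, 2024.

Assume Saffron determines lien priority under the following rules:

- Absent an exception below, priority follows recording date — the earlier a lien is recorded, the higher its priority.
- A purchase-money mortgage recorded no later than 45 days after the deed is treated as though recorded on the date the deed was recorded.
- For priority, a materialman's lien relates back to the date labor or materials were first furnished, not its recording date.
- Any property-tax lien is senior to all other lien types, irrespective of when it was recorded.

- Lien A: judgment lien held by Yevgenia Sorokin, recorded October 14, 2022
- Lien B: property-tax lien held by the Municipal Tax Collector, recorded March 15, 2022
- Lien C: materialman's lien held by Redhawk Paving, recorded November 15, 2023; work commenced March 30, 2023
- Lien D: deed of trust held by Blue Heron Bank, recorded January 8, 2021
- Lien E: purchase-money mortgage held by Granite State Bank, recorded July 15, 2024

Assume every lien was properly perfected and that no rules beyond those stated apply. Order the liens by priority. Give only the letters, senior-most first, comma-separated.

B, D, A, C, E

Effective dates: C's effective date is March 30, 2023, when work began; E's effective date is the deed date, June 5, 2024.
B is a property-tax lien, so it outranks all other liens regardless of date.
Among the remaining liens, by effective date: D (January 8, 2021), A (October 14, 2022), C (March 30, 2023), E (June 5, 2024).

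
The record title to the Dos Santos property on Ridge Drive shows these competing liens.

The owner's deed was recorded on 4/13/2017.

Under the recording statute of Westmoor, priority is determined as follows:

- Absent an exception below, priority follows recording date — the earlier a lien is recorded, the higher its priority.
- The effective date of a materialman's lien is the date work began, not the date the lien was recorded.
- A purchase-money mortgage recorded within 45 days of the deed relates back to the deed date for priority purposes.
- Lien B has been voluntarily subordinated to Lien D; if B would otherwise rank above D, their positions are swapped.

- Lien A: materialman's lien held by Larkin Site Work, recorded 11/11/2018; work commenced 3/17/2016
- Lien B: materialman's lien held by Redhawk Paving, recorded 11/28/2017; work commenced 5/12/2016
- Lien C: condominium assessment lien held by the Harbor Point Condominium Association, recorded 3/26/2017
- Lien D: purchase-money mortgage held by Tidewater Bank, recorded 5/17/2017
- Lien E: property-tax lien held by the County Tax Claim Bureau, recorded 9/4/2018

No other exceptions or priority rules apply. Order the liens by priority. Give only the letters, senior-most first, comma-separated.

A, D, C, B, E

Adjusting effective dates: A relates back to 3/17/2016 (work commenced); B relates back to 5/12/2016 (work commenced); D was recorded within the 45-day window, so its effective date is the deed date 4/13/2017.
Ordering by effective date: A (3/17/2016), B (5/12/2016), C (3/26/2017), D (4/13/2017), E (9/4/2018).
B is senior to D before the subordination, so the two trade places.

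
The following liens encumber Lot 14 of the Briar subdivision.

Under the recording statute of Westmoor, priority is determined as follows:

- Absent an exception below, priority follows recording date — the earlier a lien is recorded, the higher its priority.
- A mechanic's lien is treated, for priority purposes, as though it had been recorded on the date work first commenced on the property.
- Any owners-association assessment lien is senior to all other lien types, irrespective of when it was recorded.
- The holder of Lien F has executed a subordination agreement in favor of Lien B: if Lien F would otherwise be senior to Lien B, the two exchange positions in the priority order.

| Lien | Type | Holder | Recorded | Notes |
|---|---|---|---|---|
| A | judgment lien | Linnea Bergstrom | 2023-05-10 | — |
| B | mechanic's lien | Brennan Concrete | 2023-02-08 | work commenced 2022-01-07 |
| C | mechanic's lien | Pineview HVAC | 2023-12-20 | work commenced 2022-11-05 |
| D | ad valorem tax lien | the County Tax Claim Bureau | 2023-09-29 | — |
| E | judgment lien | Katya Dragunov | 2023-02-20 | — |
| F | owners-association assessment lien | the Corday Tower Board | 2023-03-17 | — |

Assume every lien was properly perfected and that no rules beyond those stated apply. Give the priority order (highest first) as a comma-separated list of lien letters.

B, F, C, E, A, D

Effective dates: B is treated as recorded 2022-01-07, the work-commencement date; C's effective date is 2022-11-05, when work began.
F is an owners-association assessment lien and takes priority over every other lien.
The other liens, earliest effective date first: B (2022-01-07), C (2022-11-05), E (2023-02-20), A (2023-05-10), D (2023-09-29).
The subordination applies — F was senior to B — so F and B swap.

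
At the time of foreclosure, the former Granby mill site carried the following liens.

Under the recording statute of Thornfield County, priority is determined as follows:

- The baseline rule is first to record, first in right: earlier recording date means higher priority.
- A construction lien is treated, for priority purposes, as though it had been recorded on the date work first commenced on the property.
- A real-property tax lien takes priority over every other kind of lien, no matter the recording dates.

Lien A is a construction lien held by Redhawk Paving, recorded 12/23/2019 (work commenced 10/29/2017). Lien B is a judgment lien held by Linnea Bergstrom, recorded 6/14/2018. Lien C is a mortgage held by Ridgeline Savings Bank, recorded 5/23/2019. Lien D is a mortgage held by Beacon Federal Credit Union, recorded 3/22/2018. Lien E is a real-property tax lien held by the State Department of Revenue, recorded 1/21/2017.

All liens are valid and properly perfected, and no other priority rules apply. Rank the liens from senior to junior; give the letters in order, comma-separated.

E, A, D, B, C

Effective dates: A is treated as recorded 10/29/2017, the work-commencement date.
E, as a real-property tax lien, has superpriority and ranks first.
Remaining liens by effective date: A (10/29/2017), D (3/22/2018), B (6/14/2018), C (5/23/2019).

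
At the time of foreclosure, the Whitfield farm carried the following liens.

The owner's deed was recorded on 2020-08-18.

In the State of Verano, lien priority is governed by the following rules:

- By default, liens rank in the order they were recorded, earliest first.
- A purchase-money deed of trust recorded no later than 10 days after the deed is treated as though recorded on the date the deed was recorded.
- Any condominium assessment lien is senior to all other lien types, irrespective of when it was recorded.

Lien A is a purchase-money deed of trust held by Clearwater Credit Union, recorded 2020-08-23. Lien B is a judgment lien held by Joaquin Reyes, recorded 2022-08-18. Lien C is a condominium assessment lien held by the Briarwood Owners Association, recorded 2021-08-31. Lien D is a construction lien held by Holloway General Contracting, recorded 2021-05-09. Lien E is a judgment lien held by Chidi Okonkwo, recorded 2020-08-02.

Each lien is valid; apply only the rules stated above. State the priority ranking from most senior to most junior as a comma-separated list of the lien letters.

First, effective dates: A was recorded within the 10-day window, so its effective date is the deed date 2020-08-18.
C is a condominium assessment lien, so it outranks all other liens regardless of date.
The other liens, earliest effective date first: E (2020-08-02), A (2020-08-18), D (2021-05-09), B (2022-08-18).

C, E, A, D, B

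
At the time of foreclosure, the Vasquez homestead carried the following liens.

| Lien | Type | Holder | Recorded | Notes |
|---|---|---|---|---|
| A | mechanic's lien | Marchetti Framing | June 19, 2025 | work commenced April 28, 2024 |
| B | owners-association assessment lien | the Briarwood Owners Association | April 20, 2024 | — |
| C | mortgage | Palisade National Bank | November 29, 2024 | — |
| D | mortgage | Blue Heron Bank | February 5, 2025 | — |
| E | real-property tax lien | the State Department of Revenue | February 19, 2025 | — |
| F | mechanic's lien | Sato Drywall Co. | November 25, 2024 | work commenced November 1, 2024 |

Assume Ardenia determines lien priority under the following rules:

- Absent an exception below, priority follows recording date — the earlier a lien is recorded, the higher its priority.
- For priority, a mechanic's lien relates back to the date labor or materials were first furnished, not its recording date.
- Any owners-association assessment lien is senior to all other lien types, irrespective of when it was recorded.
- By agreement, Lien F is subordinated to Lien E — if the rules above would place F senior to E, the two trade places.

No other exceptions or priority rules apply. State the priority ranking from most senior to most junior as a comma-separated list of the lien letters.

Effective dates: A relates back to April 28, 2024 (work commenced); F relates back to November 1, 2024 (work commenced).
B is an owners-association assessment lien, so it outranks all other liens regardless of date.
Remaining liens by effective date: A (April 28, 2024), F (November 1, 2024), C (November 29, 2024), D (February 5, 2025), E (February 19, 2025).
F would otherwise be senior to E, so under the subordination agreement F and E exchange positions.

B, A, E, C, D, F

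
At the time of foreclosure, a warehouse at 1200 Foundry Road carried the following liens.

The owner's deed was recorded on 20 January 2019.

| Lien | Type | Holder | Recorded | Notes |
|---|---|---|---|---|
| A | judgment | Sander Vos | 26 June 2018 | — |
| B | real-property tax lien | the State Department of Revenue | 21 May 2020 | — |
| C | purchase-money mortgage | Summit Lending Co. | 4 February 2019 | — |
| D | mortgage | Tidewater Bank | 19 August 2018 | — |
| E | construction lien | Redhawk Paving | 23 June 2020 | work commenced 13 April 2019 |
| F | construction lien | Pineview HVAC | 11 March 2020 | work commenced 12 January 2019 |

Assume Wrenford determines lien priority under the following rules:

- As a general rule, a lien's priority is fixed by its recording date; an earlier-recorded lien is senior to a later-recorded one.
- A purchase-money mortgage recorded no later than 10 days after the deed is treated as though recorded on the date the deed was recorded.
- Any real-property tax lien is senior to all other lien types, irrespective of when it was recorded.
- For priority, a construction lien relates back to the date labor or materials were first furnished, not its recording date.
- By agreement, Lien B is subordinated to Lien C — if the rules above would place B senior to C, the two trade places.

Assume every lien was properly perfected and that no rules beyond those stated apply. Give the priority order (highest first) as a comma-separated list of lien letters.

C, A, D, F, B, E

Effective dates after the stated exceptions: C was recorded 15 days after the deed — beyond 10 days — so no relation-back applies; E is treated as recorded 13 April 2019, the work-commencement date; F's effective date is 12 January 2019, when work began.
B is a real-property tax lien and takes priority over every other lien.
Among the remaining liens, by effective date: A (26 June 2018), D (19 August 2018), F (12 January 2019), C (4 February 2019), E (13 April 2019).
Because B would otherwise rank above C, the subordination swaps them.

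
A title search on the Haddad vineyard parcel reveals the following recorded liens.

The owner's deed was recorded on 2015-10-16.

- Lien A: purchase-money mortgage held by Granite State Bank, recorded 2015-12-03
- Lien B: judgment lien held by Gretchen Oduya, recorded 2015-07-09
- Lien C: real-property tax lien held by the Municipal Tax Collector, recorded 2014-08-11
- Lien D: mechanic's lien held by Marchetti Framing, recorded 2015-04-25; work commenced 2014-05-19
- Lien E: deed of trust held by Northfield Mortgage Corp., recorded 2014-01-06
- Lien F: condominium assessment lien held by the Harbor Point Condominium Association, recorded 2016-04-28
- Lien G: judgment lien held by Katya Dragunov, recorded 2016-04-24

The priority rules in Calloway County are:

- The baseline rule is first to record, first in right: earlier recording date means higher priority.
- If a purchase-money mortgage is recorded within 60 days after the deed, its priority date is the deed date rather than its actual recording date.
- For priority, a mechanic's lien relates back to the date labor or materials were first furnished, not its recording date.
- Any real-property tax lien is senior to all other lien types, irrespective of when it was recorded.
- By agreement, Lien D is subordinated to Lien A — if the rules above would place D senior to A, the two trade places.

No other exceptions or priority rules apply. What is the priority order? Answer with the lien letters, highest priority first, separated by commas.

Adjusting effective dates: A's effective date is the deed date, 2015-10-16; D is treated as recorded 2014-05-19, the work-commencement date.
C is a real-property tax lien, so it outranks all other liens regardless of date.
Remaining liens by effective date: E (2014-01-06), D (2014-05-19), B (2015-07-09), A (2015-10-16), G (2016-04-24), F (2016-04-28).
Because D would otherwise rank above A, the subordination swaps them.

C, E, A, B, D, G, F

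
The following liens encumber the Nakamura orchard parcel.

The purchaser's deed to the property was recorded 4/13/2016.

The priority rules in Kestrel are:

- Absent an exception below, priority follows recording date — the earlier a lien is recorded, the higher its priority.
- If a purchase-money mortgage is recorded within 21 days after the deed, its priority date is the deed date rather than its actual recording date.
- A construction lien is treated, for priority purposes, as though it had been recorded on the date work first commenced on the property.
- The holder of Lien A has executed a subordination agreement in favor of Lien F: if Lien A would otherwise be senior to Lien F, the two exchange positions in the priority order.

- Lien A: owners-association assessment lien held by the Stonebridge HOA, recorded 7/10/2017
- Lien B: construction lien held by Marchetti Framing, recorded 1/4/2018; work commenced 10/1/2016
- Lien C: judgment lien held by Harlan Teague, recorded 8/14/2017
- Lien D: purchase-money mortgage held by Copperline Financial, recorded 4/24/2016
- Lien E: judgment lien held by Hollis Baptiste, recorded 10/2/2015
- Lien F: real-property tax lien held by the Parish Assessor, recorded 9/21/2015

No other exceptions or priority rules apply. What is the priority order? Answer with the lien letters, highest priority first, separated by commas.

First, effective dates: B's effective date is 10/1/2016, when work began; D relates back to the deed date 4/13/2016.
By effective date: F (9/21/2015), E (10/2/2015), D (4/13/2016), B (10/1/2016), A (7/10/2017), C (8/14/2017).
A is already junior to F, so the subordination agreement changes nothing.

F, E, D, B, A, C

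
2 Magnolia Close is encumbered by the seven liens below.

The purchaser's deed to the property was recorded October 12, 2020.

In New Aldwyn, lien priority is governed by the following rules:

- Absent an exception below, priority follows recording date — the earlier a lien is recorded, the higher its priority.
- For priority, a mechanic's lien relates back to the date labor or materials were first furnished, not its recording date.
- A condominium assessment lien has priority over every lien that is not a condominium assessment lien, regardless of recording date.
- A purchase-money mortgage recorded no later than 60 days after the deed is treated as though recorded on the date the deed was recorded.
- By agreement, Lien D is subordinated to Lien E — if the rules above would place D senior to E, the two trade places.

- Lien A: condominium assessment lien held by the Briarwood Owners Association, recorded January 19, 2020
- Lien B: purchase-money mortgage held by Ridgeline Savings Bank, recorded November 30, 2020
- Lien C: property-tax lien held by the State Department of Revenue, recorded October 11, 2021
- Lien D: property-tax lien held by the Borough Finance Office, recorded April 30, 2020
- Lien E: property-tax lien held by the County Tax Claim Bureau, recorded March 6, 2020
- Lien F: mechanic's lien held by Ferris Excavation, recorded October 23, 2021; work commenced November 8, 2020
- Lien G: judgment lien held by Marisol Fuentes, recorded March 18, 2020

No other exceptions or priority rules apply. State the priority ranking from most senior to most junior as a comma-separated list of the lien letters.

Effective dates: B relates back to the deed date October 12, 2020; F is treated as recorded November 8, 2020, the work-commencement date.
A is a condominium assessment lien, so it outranks all other liens regardless of date.
Among the remaining liens, by effective date: E (March 6, 2020), G (March 18, 2020), D (April 30, 2020), B (October 12, 2020), F (November 8, 2020), C (October 11, 2021).
D already ranks below E; the subordination has no effect.

A, E, G, D, B, F, C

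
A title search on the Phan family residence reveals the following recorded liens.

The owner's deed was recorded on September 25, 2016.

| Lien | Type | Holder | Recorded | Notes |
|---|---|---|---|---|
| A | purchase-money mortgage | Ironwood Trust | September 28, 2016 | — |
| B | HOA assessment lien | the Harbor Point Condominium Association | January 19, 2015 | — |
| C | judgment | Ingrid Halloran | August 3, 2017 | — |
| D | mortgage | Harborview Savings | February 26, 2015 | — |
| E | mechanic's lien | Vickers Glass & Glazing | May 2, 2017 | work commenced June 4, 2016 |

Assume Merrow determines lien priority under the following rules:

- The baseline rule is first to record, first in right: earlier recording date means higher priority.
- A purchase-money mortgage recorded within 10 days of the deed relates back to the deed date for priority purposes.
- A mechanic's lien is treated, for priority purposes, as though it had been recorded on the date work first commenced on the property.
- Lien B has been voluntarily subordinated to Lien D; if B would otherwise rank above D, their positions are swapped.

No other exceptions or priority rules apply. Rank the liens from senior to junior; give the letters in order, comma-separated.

Effective dates: A was recorded within the 10-day window, so its effective date is the deed date September 25, 2016; E's effective date is June 4, 2016, when work began.
By effective date: B (January 19, 2015), D (February 26, 2015), E (June 4, 2016), A (September 25, 2016), C (August 3, 2017).
Because B would otherwise rank above D, the subordination swaps them.

D, B, E, A, C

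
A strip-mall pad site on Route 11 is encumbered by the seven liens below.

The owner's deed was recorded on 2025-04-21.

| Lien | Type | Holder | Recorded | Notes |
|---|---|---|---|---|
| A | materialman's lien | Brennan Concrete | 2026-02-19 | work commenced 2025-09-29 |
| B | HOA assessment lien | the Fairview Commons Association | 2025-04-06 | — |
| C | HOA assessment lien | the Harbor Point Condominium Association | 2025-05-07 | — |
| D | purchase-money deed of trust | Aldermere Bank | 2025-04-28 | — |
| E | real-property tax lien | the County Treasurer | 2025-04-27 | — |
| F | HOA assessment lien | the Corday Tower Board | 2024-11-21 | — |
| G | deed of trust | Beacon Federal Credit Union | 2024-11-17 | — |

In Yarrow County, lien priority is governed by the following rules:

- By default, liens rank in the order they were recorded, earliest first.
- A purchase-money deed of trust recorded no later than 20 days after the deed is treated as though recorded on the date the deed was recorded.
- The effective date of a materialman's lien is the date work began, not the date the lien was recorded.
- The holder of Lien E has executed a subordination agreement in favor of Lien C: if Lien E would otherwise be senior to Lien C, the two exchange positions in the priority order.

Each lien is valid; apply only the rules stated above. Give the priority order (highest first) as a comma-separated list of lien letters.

Effective dates after the stated exceptions: A relates back to 2025-09-29 (work commenced); D relates back to the deed date 2025-04-21.
By effective date, earliest first: G (2024-11-17), F (2024-11-21), B (2025-04-06), D (2025-04-21), E (2025-04-27), C (2025-05-07), A (2025-09-29).
Because E would otherwise rank above C, the subordination swaps them.

G, F, B, D, C, E, A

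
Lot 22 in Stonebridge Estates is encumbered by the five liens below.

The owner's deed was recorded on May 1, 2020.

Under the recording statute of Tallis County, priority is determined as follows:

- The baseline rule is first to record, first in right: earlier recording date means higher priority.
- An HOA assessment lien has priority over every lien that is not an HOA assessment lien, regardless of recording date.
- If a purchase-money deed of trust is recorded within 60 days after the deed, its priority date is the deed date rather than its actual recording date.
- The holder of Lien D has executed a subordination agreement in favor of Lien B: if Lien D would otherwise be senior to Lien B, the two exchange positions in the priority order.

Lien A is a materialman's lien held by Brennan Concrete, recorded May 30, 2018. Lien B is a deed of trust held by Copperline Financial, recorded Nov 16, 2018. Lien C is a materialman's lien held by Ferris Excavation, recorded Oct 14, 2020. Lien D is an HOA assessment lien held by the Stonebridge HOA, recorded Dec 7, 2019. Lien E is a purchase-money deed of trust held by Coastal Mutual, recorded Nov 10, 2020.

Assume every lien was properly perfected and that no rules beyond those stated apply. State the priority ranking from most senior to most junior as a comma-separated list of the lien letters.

B, A, D, C, E

Effective dates after the stated exceptions: E missed the 60-day window (193 days after the deed), so its recording date stands.
As an HOA assessment lien, D is senior to every other lien.
Among the remaining liens, by effective date: A (May 30, 2018), B (Nov 16, 2018), C (Oct 14, 2020), E (Nov 10, 2020).
The subordination applies — D was senior to B — so D and B swap.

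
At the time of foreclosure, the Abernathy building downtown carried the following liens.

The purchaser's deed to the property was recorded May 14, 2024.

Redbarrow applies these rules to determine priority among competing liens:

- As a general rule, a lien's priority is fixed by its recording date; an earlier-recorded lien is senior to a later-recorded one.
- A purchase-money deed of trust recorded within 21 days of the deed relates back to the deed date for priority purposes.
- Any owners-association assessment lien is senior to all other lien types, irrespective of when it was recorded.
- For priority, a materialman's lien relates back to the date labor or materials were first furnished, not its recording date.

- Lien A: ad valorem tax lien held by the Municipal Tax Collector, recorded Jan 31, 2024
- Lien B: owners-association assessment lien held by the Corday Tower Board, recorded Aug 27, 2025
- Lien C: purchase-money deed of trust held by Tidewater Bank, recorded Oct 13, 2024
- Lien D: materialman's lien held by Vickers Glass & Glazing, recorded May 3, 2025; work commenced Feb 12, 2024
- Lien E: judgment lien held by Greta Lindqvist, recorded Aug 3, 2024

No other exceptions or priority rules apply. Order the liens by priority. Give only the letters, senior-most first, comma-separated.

Effective dates: C was recorded 152 days after the deed, outside the 21-day window, so it keeps its recording date; D is treated as recorded Feb 12, 2024, the work-commencement date.
As an owners-association assessment lien, B is senior to every other lien.
Remaining liens by effective date: A (Jan 31, 2024), D (Feb 12, 2024), E (Aug 3, 2024), C (Oct 13, 2024).

B, A, D, E, C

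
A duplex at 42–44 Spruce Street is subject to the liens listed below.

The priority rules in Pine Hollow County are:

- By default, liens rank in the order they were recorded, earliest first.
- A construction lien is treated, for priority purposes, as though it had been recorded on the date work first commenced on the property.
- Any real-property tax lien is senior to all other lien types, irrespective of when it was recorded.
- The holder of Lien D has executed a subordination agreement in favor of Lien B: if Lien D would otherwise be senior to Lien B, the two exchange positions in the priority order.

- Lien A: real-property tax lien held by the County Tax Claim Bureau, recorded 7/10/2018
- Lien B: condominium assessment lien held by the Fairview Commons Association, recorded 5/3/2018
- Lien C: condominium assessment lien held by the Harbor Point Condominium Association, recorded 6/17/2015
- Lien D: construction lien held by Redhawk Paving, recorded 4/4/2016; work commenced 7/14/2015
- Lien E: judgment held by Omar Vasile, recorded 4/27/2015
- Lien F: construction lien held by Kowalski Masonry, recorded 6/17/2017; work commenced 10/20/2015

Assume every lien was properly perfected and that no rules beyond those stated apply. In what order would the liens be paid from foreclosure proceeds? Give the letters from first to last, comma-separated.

First, effective dates: D is treated as recorded 7/14/2015, the work-commencement date; F is treated as recorded 10/20/2015, the work-commencement date.
A, as a real-property tax lien, has superpriority and ranks first.
The other liens, earliest effective date first: E (4/27/2015), C (6/17/2015), D (7/14/2015), F (10/20/2015), B (5/3/2018).
D is senior to B before the subordination, so the two trade places.

A, E, C, B, F, D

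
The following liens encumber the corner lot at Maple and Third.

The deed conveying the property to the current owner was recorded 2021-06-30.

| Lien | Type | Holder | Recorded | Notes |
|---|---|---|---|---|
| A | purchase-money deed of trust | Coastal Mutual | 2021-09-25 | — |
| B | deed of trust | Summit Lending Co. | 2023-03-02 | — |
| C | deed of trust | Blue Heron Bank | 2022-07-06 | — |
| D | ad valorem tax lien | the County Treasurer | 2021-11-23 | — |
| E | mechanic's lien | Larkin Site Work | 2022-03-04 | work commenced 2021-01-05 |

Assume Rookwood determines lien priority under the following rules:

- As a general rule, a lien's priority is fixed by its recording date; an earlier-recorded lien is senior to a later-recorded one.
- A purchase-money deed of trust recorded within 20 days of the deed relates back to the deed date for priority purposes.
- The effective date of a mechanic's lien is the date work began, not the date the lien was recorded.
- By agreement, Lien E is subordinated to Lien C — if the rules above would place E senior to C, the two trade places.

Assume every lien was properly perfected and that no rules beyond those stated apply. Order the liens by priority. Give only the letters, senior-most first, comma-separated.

C, A, D, E, B

First, effective dates: A was recorded 87 days after the deed, outside the 20-day window, so it keeps its recording date; E's effective date is 2021-01-05, when work began.
Sorted by effective date: E (2021-01-05), A (2021-09-25), D (2021-11-23), C (2022-07-06), B (2023-03-02).
The subordination applies — E was senior to C — so E and C swap.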